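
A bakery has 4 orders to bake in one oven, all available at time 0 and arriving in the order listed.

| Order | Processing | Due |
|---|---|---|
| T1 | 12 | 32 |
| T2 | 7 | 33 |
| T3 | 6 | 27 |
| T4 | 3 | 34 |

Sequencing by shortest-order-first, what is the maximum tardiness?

SPT (increasing processing time): T4 T3 T2 T1.
T4: 0→3, due 34, tardiness 0
T3: 3→9, due 27, tardiness 0
T2: 9→16, due 33, tardiness 0
T1: 16→28, due 32, tardiness 0
Maximum = 0.

0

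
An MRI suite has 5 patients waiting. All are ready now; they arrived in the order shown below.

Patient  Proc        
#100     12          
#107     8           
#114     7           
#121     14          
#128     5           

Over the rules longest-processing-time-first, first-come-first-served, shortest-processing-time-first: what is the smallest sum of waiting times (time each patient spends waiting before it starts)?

69

LPT (decreasing processing time): #121 #100 #107 #114 #128.
#121: waits 0, runs 0→14
#100: waits 14, runs 14→26
#107: waits 26, runs 26→34
#114: waits 34, runs 34→41
#128: waits 41, runs 41→46
Sum = 0+14+26+34+41 = 115.
FIFO (arrival order): #100 #107 #114 #121 #128.
#100: waits 0, runs 0→12
#107: waits 12, runs 12→20
#114: waits 20, runs 20→27
#121: waits 27, runs 27→41
#128: waits 41, runs 41→46
Sum = 0+12+20+27+41 = 100.
SPT (increasing processing time): #128 #114 #107 #100 #121.
#128: waits 0, runs 0→5
#114: waits 5, runs 5→12
#107: waits 12, runs 12→20
#100: waits 20, runs 20→32
#121: waits 32, runs 32→46
Sum = 0+5+12+20+32 = 69.
LPT 115, FIFO 100, SPT 69 → minimum 69.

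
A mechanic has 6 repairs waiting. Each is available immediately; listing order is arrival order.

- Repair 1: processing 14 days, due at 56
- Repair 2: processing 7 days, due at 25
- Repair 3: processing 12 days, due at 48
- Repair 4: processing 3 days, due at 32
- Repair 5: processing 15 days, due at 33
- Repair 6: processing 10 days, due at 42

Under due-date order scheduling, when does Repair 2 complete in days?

7

EDD (increasing due date): Repair 2 Repair 4 Repair 5 Repair 6 Repair 3 Repair 1.
Repair 2: 0→7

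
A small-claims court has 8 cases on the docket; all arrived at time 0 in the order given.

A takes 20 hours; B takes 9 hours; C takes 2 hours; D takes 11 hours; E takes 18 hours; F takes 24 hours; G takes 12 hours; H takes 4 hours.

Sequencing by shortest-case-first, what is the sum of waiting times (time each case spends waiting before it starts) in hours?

SPT (increasing processing time): C H B D G E A F.
C: waits 0, runs 0→2
H: waits 2, runs 2→6
B: waits 6, runs 6→15
D: waits 15, runs 15→26
G: waits 26, runs 26→38
E: waits 38, runs 38→56
A: waits 56, runs 56→76
F: waits 76, runs 76→100
Sum = 0+2+6+15+26+38+56+76 = 219.

219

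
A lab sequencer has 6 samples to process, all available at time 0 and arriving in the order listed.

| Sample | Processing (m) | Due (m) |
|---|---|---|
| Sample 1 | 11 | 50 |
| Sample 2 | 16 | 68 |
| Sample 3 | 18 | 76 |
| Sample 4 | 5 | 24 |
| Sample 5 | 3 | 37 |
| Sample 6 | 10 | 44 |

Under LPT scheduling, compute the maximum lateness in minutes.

36

LPT (decreasing processing time): Sample 3 Sample 2 Sample 1 Sample 6 Sample 4 Sample 5.
Sample 3: 0→18, due 76, lateness -58
Sample 2: 18→34, due 68, lateness -34
Sample 1: 34→45, due 50, lateness -5
Sample 6: 45→55, due 44, lateness 11
Sample 4: 55→60, due 24, lateness 36
Sample 5: 60→63, due 37, lateness 26
Maximum = 36.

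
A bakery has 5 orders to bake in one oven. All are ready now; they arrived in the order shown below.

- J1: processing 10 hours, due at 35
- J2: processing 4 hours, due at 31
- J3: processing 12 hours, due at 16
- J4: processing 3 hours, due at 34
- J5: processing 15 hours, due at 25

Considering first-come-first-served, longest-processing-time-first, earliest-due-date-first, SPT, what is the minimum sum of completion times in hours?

FIFO (arrival order): J1 J2 J3 J4 J5.
J1: 0→10
J2: 10→14
J3: 14→26
J4: 26→29
J5: 29→44
Sum = 10+14+26+29+44 = 123.
LPT (decreasing processing time): J5 J3 J1 J2 J4.
J5: 0→15
J3: 15→27
J1: 27→37
J2: 37→41
J4: 41→44
Sum = 15+27+37+41+44 = 164.
EDD (increasing due date): J3 J5 J2 J4 J1.
J3: 0→12
J5: 12→27
J2: 27→31
J4: 31→34
J1: 34→44
Sum = 12+27+31+34+44 = 148.
SPT (increasing processing time): J4 J2 J1 J3 J5.
J4: 0→3
J2: 3→7
J1: 7→17
J3: 17→29
J5: 29→44
Sum = 3+7+17+29+44 = 100.
FIFO 123, LPT 164, EDD 148, SPT 100 → minimum 100.

100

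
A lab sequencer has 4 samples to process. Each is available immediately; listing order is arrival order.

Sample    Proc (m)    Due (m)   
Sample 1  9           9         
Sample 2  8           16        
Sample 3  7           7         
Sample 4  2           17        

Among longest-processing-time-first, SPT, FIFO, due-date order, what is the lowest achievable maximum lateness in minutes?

LPT (decreasing processing time): Sample 1 Sample 2 Sample 3 Sample 4.
Sample 1: 0→9, due 9, lateness 0
Sample 2: 9→17, due 16, lateness 1
Sample 3: 17→24, due 7, lateness 17
Sample 4: 24→26, due 17, lateness 9
Maximum = 17.
SPT (increasing processing time): Sample 4 Sample 3 Sample 2 Sample 1.
Sample 4: 0→2, due 17, lateness -15
Sample 3: 2→9, due 7, lateness 2
Sample 2: 9→17, due 16, lateness 1
Sample 1: 17→26, due 9, lateness 17
Maximum = 17.
FIFO (arrival order): Sample 1 Sample 2 Sample 3 Sample 4.
Sample 1: 0→9, due 9, lateness 0
Sample 2: 9→17, due 16, lateness 1
Sample 3: 17→24, due 7, lateness 17
Sample 4: 24→26, due 17, lateness 9
Maximum = 17.
EDD (increasing due date): Sample 3 Sample 1 Sample 2 Sample 4.
Sample 3: 0→7, due 7, lateness 0
Sample 1: 7→16, due 9, lateness 7
Sample 2: 16→24, due 16, lateness 8
Sample 4: 24→26, due 17, lateness 9
Maximum = 9.
LPT 17, SPT 17, FIFO 17, EDD 9 → minimum 9.

9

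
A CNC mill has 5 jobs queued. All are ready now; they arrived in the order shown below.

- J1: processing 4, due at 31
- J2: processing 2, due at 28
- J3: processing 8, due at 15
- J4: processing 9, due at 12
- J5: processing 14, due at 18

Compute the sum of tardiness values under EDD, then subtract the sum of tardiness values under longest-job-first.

-14

EDD (increasing due date): J4 J3 J5 J2 J1.
J4: 0→9, due 12, tardiness 0
J3: 9→17, due 15, tardiness 2
J5: 17→31, due 18, tardiness 13
J2: 31→33, due 28, tardiness 5
J1: 33→37, due 31, tardiness 6
Sum = 0+2+13+5+6 = 26.
LPT (decreasing processing time): J5 J4 J3 J1 J2.
J5: 0→14, due 18, tardiness 0
J4: 14→23, due 12, tardiness 11
J3: 23→31, due 15, tardiness 16
J1: 31→35, due 31, tardiness 4
J2: 35→37, due 28, tardiness 9
Sum = 0+11+16+4+9 = 40.
Difference = 26 − 40 = -14.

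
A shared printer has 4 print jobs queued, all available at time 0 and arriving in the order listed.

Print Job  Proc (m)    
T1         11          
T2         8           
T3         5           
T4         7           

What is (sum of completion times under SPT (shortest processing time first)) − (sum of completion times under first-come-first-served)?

-17

SPT (increasing processing time): T3 T4 T2 T1.
T3: 0→5
T4: 5→12
T2: 12→20
T1: 20→31
Sum = 5+12+20+31 = 68.
FIFO (arrival order): T1 T2 T3 T4.
T1: 0→11
T2: 11→19
T3: 19→24
T4: 24→31
Sum = 11+19+24+31 = 85.
Difference = 68 − 85 = -17.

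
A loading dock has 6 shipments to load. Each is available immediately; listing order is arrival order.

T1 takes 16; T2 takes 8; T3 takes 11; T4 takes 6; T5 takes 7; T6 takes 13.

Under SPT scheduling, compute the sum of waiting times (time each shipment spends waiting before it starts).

117

SPT (increasing processing time): T4 T5 T2 T3 T6 T1.
T4: waits 0, runs 0→6
T5: waits 6, runs 6→13
T2: waits 13, runs 13→21
T3: waits 21, runs 21→32
T6: waits 32, runs 32→45
T1: waits 45, runs 45→61
Sum = 0+6+13+21+32+45 = 117.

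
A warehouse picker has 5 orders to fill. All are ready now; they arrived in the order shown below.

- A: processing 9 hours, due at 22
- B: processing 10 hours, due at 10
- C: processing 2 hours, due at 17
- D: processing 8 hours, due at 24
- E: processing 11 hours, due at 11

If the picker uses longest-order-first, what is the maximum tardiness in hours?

23

LPT (decreasing processing time): E B A D C.
E: 0→11, due 11, tardiness 0
B: 11→21, due 10, tardiness 11
A: 21→30, due 22, tardiness 8
D: 30→38, due 24, tardiness 14
C: 38→40, due 17, tardiness 23
Maximum = 23.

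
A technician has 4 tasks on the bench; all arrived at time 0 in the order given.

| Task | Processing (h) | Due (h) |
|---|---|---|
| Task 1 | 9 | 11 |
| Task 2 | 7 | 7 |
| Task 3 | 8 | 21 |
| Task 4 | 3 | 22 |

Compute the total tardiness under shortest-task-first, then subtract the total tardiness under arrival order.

SPT (increasing processing time): Task 4 Task 2 Task 3 Task 1.
Task 4: 0→3, due 22, tardiness 0
Task 2: 3→10, due 7, tardiness 3
Task 3: 10→18, due 21, tardiness 0
Task 1: 18→27, due 11, tardiness 16
Sum = 0+3+0+16 = 19.
FIFO (arrival order): Task 1 Task 2 Task 3 Task 4.
Task 1: 0→9, due 11, tardiness 0
Task 2: 9→16, due 7, tardiness 9
Task 3: 16→24, due 21, tardiness 3
Task 4: 24→27, due 22, tardiness 5
Sum = 0+9+3+5 = 17.
Difference = 19 − 17 = 2.

2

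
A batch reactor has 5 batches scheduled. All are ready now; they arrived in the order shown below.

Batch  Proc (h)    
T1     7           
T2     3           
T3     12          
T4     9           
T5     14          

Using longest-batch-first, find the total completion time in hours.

162

LPT (decreasing processing time): T5 T3 T4 T1 T2.
T5: 0→14
T3: 14→26
T4: 26→35
T1: 35→42
T2: 42→45
Sum = 14+26+35+42+45 = 162.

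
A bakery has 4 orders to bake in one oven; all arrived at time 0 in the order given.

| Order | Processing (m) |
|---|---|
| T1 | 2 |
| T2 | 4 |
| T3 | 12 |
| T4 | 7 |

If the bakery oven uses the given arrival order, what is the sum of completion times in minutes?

51

FIFO (arrival order): T1 T2 T3 T4.
T1: 0→2
T2: 2→6
T3: 6→18
T4: 18→25
Sum = 2+6+18+25 = 51.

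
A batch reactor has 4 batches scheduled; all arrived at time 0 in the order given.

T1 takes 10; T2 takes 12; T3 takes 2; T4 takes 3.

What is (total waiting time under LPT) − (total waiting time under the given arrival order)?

LPT (decreasing processing time): T2 T1 T4 T3.
T2: waits 0, runs 0→12
T1: waits 12, runs 12→22
T4: waits 22, runs 22→25
T3: waits 25, runs 25→27
Sum = 0+12+22+25 = 59.
FIFO (arrival order): T1 T2 T3 T4.
T1: waits 0, runs 0→10
T2: waits 10, runs 10→22
T3: waits 22, runs 22→24
T4: waits 24, runs 24→27
Sum = 0+10+22+24 = 56.
Difference = 59 − 56 = 3.

3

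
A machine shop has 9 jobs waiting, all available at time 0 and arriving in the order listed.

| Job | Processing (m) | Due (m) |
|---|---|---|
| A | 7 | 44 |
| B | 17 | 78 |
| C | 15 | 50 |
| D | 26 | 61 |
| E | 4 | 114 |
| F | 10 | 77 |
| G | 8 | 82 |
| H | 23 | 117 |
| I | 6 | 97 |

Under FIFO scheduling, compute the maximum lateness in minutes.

FIFO (arrival order): A B C D E F G H I.
A: 0→7, due 44, lateness -37
B: 7→24, due 78, lateness -54
C: 24→39, due 50, lateness -11
D: 39→65, due 61, lateness 4
E: 65→69, due 114, lateness -45
F: 69→79, due 77, lateness 2
G: 79→87, due 82, lateness 5
H: 87→110, due 117, lateness -7
I: 110→116, due 97, lateness 19
Maximum = 19.

19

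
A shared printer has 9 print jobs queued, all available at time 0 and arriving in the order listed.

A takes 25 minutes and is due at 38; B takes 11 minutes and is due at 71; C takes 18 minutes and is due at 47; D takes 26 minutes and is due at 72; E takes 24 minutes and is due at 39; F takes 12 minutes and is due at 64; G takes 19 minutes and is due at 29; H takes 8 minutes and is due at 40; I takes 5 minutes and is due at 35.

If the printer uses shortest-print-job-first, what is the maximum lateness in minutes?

84

SPT (increasing processing time): I H B F C G E A D.
I: 0→5, due 35, lateness -30
H: 5→13, due 40, lateness -27
B: 13→24, due 71, lateness -47
F: 24→36, due 64, lateness -28
C: 36→54, due 47, lateness 7
G: 54→73, due 29, lateness 44
E: 73→97, due 39, lateness 58
A: 97→122, due 38, lateness 84
D: 122→148, due 72, lateness 76
Maximum = 84.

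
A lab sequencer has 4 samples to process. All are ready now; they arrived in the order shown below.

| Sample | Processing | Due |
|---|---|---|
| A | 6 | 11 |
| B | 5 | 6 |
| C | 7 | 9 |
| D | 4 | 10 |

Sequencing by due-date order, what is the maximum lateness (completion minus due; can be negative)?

EDD (increasing due date): B C D A.
B: 0→5, due 6, lateness -1
C: 5→12, due 9, lateness 3
D: 12→16, due 10, lateness 6
A: 16→22, due 11, lateness 11
Maximum = 11.

11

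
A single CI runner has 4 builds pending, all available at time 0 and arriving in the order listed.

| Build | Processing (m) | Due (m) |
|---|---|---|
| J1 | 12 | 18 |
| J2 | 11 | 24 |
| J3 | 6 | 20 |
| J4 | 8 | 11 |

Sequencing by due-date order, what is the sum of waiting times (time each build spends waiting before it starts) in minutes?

EDD (increasing due date): J4 J1 J3 J2.
J4: waits 0, runs 0→8
J1: waits 8, runs 8→20
J3: waits 20, runs 20→26
J2: waits 26, runs 26→37
Sum = 0+8+20+26 = 54.

54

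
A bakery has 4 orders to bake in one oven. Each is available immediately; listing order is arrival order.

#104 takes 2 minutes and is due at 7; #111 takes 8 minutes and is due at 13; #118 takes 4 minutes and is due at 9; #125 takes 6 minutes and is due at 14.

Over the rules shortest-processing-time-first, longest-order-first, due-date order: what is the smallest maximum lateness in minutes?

SPT (increasing processing time): #104 #118 #125 #111.
#104: 0→2, due 7, lateness -5
#118: 2→6, due 9, lateness -3
#125: 6→12, due 14, lateness -2
#111: 12→20, due 13, lateness 7
Maximum = 7.
LPT (decreasing processing time): #111 #125 #118 #104.
#111: 0→8, due 13, lateness -5
#125: 8→14, due 14, lateness 0
#118: 14→18, due 9, lateness 9
#104: 18→20, due 7, lateness 13
Maximum = 13.
EDD (increasing due date): #104 #118 #111 #125.
#104: 0→2, due 7, lateness -5
#118: 2→6, due 9, lateness -3
#111: 6→14, due 13, lateness 1
#125: 14→20, due 14, lateness 6
Maximum = 6.
SPT 7, LPT 13, EDD 6 → minimum 6.

6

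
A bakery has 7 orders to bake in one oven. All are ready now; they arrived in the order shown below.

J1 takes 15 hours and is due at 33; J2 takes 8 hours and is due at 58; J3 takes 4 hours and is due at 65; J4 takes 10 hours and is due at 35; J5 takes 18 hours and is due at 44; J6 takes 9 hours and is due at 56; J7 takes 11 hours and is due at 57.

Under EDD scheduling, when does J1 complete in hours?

EDD (increasing due date): J1 J4 J5 J6 J7 J2 J3.
J1: 0→15

15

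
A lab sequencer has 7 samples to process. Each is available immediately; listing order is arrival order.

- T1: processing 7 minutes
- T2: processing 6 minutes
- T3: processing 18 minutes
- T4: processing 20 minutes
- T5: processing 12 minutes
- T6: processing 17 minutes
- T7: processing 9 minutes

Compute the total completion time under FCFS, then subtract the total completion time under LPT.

FIFO (arrival order): T1 T2 T3 T4 T5 T6 T7.
T1: 0→7
T2: 7→13
T3: 13→31
T4: 31→51
T5: 51→63
T6: 63→80
T7: 80→89
Sum = 7+13+31+51+63+80+89 = 334.
LPT (decreasing processing time): T4 T3 T6 T5 T7 T1 T2.
T4: 0→20
T3: 20→38
T6: 38→55
T5: 55→67
T7: 67→76
T1: 76→83
T2: 83→89
Sum = 20+38+55+67+76+83+89 = 428.
Difference = 334 − 428 = -94.

-94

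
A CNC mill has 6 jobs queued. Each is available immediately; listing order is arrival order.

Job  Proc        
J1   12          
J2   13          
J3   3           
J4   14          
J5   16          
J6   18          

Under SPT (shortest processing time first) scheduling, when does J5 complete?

58

SPT (increasing processing time): J3 J1 J2 J4 J5 J6.
J3: 0→3
J1: 3→15
J2: 15→28
J4: 28→42
J5: 42→58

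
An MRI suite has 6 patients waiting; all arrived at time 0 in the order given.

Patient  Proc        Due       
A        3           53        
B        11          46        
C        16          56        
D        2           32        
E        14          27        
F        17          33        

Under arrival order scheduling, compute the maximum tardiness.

FIFO (arrival order): A B C D E F.
A: 0→3, due 53, tardiness 0
B: 3→14, due 46, tardiness 0
C: 14→30, due 56, tardiness 0
D: 30→32, due 32, tardiness 0
E: 32→46, due 27, tardiness 19
F: 46→63, due 33, tardiness 30
Maximum = 30.

30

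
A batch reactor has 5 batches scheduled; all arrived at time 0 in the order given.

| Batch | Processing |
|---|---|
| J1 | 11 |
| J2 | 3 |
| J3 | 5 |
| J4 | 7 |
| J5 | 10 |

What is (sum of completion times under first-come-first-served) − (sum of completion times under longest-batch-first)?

FIFO (arrival order): J1 J2 J3 J4 J5.
J1: 0→11
J2: 11→14
J3: 14→19
J4: 19→26
J5: 26→36
Sum = 11+14+19+26+36 = 106.
LPT (decreasing processing time): J1 J5 J4 J3 J2.
J1: 0→11
J5: 11→21
J4: 21→28
J3: 28→33
J2: 33→36
Sum = 11+21+28+33+36 = 129.
Difference = 106 − 129 = -23.

-23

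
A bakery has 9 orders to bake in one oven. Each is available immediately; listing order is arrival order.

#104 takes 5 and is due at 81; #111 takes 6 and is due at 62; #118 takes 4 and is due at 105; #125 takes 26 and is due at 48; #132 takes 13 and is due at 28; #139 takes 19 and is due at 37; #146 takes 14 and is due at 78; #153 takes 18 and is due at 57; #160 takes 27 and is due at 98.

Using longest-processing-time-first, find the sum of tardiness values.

LPT (decreasing processing time): #160 #125 #139 #153 #146 #132 #111 #104 #118.
#160: 0→27, due 98, tardiness 0
#125: 27→53, due 48, tardiness 5
#139: 53→72, due 37, tardiness 35
#153: 72→90, due 57, tardiness 33
#146: 90→104, due 78, tardiness 26
#132: 104→117, due 28, tardiness 89
#111: 117→123, due 62, tardiness 61
#104: 123→128, due 81, tardiness 47
#118: 128→132, due 105, tardiness 27
Sum = 0+5+35+33+26+89+61+47+27 = 323.

323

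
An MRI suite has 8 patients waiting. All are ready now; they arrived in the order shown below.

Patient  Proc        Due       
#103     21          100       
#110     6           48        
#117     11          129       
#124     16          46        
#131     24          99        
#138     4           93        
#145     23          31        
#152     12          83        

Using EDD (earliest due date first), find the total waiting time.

EDD (increasing due date): #145 #124 #110 #152 #138 #131 #103 #117.
#145: waits 0, runs 0→23
#124: waits 23, runs 23→39
#110: waits 39, runs 39→45
#152: waits 45, runs 45→57
#138: waits 57, runs 57→61
#131: waits 61, runs 61→85
#103: waits 85, runs 85→106
#117: waits 106, runs 106→117
Sum = 0+23+39+45+57+61+85+106 = 416.

416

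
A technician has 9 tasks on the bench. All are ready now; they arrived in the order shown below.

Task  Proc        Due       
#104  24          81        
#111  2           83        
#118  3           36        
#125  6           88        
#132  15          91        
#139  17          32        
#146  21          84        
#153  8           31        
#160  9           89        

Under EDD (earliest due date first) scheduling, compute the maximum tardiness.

EDD (increasing due date): #153 #139 #118 #104 #111 #146 #125 #160 #132.
#153: 0→8, due 31, tardiness 0
#139: 8→25, due 32, tardiness 0
#118: 25→28, due 36, tardiness 0
#104: 28→52, due 81, tardiness 0
#111: 52→54, due 83, tardiness 0
#146: 54→75, due 84, tardiness 0
#125: 75→81, due 88, tardiness 0
#160: 81→90, due 89, tardiness 1
#132: 90→105, due 91, tardiness 14
Maximum = 14.

14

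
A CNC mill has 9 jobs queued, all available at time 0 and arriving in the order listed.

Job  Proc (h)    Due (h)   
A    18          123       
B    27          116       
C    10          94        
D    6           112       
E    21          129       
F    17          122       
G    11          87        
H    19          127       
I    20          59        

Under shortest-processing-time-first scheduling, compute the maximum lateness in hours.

42

SPT (increasing processing time): D C G F A H I E B.
D: 0→6, due 112, lateness -106
C: 6→16, due 94, lateness -78
G: 16→27, due 87, lateness -60
F: 27→44, due 122, lateness -78
A: 44→62, due 123, lateness -61
H: 62→81, due 127, lateness -46
I: 81→101, due 59, lateness 42
E: 101→122, due 129, lateness -7
B: 122→149, due 116, lateness 33
Maximum = 42.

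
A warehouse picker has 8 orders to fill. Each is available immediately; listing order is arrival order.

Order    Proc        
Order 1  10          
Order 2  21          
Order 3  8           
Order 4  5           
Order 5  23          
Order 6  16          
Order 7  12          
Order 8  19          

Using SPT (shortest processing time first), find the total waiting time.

288

SPT (increasing processing time): Order 4 Order 3 Order 1 Order 7 Order 6 Order 8 Order 2 Order 5.
Order 4: waits 0, runs 0→5
Order 3: waits 5, runs 5→13
Order 1: waits 13, runs 13→23
Order 7: waits 23, runs 23→35
Order 6: waits 35, runs 35→51
Order 8: waits 51, runs 51→70
Order 2: waits 70, runs 70→91
Order 5: waits 91, runs 91→114
Sum = 0+5+13+23+35+51+70+91 = 288.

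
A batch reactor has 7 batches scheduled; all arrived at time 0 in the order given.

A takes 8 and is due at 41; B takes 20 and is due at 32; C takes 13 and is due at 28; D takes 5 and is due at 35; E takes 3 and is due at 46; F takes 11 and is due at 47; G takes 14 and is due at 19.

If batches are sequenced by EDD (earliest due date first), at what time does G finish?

EDD (increasing due date): G C B D A E F.
G: 0→14

14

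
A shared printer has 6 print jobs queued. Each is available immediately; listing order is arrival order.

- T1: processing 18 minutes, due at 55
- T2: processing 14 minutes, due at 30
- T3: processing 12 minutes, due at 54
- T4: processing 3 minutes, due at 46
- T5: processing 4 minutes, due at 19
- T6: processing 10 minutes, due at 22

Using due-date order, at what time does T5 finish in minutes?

EDD (increasing due date): T5 T6 T2 T4 T3 T1.
T5: 0→4

4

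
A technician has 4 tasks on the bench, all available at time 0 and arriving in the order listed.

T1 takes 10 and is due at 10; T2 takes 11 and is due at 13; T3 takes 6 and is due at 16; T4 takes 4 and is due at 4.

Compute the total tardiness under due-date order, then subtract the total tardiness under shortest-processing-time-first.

3

EDD (increasing due date): T4 T1 T2 T3.
T4: 0→4, due 4, tardiness 0
T1: 4→14, due 10, tardiness 4
T2: 14→25, due 13, tardiness 12
T3: 25→31, due 16, tardiness 15
Sum = 0+4+12+15 = 31.
SPT (increasing processing time): T4 T3 T1 T2.
T4: 0→4, due 4, tardiness 0
T3: 4→10, due 16, tardiness 0
T1: 10→20, due 10, tardiness 10
T2: 20→31, due 13, tardiness 18
Sum = 0+0+10+18 = 28.
Difference = 31 − 28 = 3.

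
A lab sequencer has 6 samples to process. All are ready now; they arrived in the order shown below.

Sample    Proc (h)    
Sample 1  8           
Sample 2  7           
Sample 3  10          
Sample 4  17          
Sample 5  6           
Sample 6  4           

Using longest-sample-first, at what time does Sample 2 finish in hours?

LPT (decreasing processing time): Sample 4 Sample 3 Sample 1 Sample 2 Sample 5 Sample 6.
Sample 4: 0→17
Sample 3: 17→27
Sample 1: 27→35
Sample 2: 35→42

42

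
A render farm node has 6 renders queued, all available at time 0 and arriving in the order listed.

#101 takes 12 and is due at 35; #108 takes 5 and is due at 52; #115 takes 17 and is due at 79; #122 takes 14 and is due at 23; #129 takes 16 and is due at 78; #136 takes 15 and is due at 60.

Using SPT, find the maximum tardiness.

SPT (increasing processing time): #108 #101 #122 #136 #129 #115.
#108: 0→5, due 52, tardiness 0
#101: 5→17, due 35, tardiness 0
#122: 17→31, due 23, tardiness 8
#136: 31→46, due 60, tardiness 0
#129: 46→62, due 78, tardiness 0
#115: 62→79, due 79, tardiness 0
Maximum = 8.

8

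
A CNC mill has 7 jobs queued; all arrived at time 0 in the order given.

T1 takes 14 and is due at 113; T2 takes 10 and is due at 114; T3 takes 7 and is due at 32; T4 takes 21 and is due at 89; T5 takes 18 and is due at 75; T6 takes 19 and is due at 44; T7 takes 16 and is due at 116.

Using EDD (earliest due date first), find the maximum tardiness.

0

EDD (increasing due date): T3 T6 T5 T4 T1 T2 T7.
T3: 0→7, due 32, tardiness 0
T6: 7→26, due 44, tardiness 0
T5: 26→44, due 75, tardiness 0
T4: 44→65, due 89, tardiness 0
T1: 65→79, due 113, tardiness 0
T2: 79→89, due 114, tardiness 0
T7: 89→105, due 116, tardiness 0
Maximum = 0.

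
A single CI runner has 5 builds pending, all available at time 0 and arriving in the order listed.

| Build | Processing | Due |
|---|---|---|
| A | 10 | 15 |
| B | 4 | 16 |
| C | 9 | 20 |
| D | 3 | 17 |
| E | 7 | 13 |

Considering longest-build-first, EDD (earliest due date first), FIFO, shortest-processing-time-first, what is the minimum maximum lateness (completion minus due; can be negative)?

LPT (decreasing processing time): A C E B D.
A: 0→10, due 15, lateness -5
C: 10→19, due 20, lateness -1
E: 19→26, due 13, lateness 13
B: 26→30, due 16, lateness 14
D: 30→33, due 17, lateness 16
Maximum = 16.
EDD (increasing due date): E A B D C.
E: 0→7, due 13, lateness -6
A: 7→17, due 15, lateness 2
B: 17→21, due 16, lateness 5
D: 21→24, due 17, lateness 7
C: 24→33, due 20, lateness 13
Maximum = 13.
FIFO (arrival order): A B C D E.
A: 0→10, due 15, lateness -5
B: 10→14, due 16, lateness -2
C: 14→23, due 20, lateness 3
D: 23→26, due 17, lateness 9
E: 26→33, due 13, lateness 20
Maximum = 20.
SPT (increasing processing time): D B E C A.
D: 0→3, due 17, lateness -14
B: 3→7, due 16, lateness -9
E: 7→14, due 13, lateness 1
C: 14→23, due 20, lateness 3
A: 23→33, due 15, lateness 18
Maximum = 18.
LPT 16, EDD 13, FIFO 20, SPT 18 → minimum 13.

13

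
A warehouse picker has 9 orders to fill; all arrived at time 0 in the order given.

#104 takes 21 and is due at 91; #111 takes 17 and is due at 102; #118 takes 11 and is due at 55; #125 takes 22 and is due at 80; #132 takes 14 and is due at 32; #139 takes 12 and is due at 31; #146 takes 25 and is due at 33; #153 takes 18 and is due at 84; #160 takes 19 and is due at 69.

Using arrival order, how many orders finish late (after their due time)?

FIFO (arrival order): #104 #111 #118 #125 #132 #139 #146 #153 #160.
#104: 0→21, due 91, tardiness 0
#111: 21→38, due 102, tardiness 0
#118: 38→49, due 55, tardiness 0
#125: 49→71, due 80, tardiness 0
#132: 71→85, due 32, tardiness 53
#139: 85→97, due 31, tardiness 66
#146: 97→122, due 33, tardiness 89
#153: 122→140, due 84, tardiness 56
#160: 140→159, due 69, tardiness 90
Late orders: 5.

5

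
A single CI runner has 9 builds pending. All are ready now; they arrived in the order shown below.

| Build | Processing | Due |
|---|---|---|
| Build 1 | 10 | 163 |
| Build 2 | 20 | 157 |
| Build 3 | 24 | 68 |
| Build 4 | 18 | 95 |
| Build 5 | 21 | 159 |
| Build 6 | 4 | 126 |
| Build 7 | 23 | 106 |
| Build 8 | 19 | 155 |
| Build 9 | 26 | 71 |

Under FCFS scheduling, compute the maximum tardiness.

94

FIFO (arrival order): Build 1 Build 2 Build 3 Build 4 Build 5 Build 6 Build 7 Build 8 Build 9.
Build 1: 0→10, due 163, tardiness 0
Build 2: 10→30, due 157, tardiness 0
Build 3: 30→54, due 68, tardiness 0
Build 4: 54→72, due 95, tardiness 0
Build 5: 72→93, due 159, tardiness 0
Build 6: 93→97, due 126, tardiness 0
Build 7: 97→120, due 106, tardiness 14
Build 8: 120→139, due 155, tardiness 0
Build 9: 139→165, due 71, tardiness 94
Maximum = 94.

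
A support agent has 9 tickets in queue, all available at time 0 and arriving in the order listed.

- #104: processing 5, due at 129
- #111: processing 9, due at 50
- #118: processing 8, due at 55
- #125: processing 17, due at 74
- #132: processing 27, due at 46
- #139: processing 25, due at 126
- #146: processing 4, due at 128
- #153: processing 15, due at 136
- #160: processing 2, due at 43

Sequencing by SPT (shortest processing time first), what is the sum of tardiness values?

SPT (increasing processing time): #160 #146 #104 #118 #111 #153 #125 #139 #132.
#160: 0→2, due 43, tardiness 0
#146: 2→6, due 128, tardiness 0
#104: 6→11, due 129, tardiness 0
#118: 11→19, due 55, tardiness 0
#111: 19→28, due 50, tardiness 0
#153: 28→43, due 136, tardiness 0
#125: 43→60, due 74, tardiness 0
#139: 60→85, due 126, tardiness 0
#132: 85→112, due 46, tardiness 66
Sum = 0+0+0+0+0+0+0+0+66 = 66.

66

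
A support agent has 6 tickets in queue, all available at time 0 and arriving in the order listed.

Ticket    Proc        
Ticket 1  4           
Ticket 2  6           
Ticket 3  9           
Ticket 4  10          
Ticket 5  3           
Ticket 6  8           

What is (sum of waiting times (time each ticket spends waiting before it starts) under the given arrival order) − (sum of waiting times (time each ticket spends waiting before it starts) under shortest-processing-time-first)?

20

FIFO (arrival order): Ticket 1 Ticket 2 Ticket 3 Ticket 4 Ticket 5 Ticket 6.
Ticket 1: waits 0, runs 0→4
Ticket 2: waits 4, runs 4→10
Ticket 3: waits 10, runs 10→19
Ticket 4: waits 19, runs 19→29
Ticket 5: waits 29, runs 29→32
Ticket 6: waits 32, runs 32→40
Sum = 0+4+10+19+29+32 = 94.
SPT (increasing processing time): Ticket 5 Ticket 1 Ticket 2 Ticket 6 Ticket 3 Ticket 4.
Ticket 5: waits 0, runs 0→3
Ticket 1: waits 3, runs 3→7
Ticket 2: waits 7, runs 7→13
Ticket 6: waits 13, runs 13→21
Ticket 3: waits 21, runs 21→30
Ticket 4: waits 30, runs 30→40
Sum = 0+3+7+13+21+30 = 74.
Difference = 94 − 74 = 20.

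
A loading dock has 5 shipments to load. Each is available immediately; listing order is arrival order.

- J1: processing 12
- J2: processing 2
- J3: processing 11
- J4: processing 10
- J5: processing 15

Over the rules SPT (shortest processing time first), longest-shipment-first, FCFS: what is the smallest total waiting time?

SPT (increasing processing time): J2 J4 J3 J1 J5.
J2: waits 0, runs 0→2
J4: waits 2, runs 2→12
J3: waits 12, runs 12→23
J1: waits 23, runs 23→35
J5: waits 35, runs 35→50
Sum = 0+2+12+23+35 = 72.
LPT (decreasing processing time): J5 J1 J3 J4 J2.
J5: waits 0, runs 0→15
J1: waits 15, runs 15→27
J3: waits 27, runs 27→38
J4: waits 38, runs 38→48
J2: waits 48, runs 48→50
Sum = 0+15+27+38+48 = 128.
FIFO (arrival order): J1 J2 J3 J4 J5.
J1: waits 0, runs 0→12
J2: waits 12, runs 12→14
J3: waits 14, runs 14→25
J4: waits 25, runs 25→35
J5: waits 35, runs 35→50
Sum = 0+12+14+25+35 = 86.
SPT 72, LPT 128, FIFO 86 → minimum 72.

72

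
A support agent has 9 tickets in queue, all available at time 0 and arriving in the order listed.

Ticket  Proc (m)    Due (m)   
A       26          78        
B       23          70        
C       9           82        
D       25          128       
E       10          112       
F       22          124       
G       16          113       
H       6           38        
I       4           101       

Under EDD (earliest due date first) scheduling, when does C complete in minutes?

64

EDD (increasing due date): H B A C I E G F D.
H: 0→6
B: 6→29
A: 29→55
C: 55→64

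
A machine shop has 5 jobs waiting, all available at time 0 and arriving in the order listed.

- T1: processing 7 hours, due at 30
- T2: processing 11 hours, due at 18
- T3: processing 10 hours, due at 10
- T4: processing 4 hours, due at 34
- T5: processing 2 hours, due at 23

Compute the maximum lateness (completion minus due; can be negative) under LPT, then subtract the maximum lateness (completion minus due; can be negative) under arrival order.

-7

LPT (decreasing processing time): T2 T3 T1 T4 T5.
T2: 0→11, due 18, lateness -7
T3: 11→21, due 10, lateness 11
T1: 21→28, due 30, lateness -2
T4: 28→32, due 34, lateness -2
T5: 32→34, due 23, lateness 11
Maximum = 11.
FIFO (arrival order): T1 T2 T3 T4 T5.
T1: 0→7, due 30, lateness -23
T2: 7→18, due 18, lateness 0
T3: 18→28, due 10, lateness 18
T4: 28→32, due 34, lateness -2
T5: 32→34, due 23, lateness 11
Maximum = 18.
Difference = 11 − 18 = -7.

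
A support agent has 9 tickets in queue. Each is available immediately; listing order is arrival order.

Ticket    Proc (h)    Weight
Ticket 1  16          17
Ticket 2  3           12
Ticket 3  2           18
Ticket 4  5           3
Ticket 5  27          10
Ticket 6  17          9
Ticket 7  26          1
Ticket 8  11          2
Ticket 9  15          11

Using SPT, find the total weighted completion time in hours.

SPT (increasing processing time): Ticket 3 Ticket 2 Ticket 4 Ticket 8 Ticket 9 Ticket 1 Ticket 6 Ticket 7 Ticket 5.
Ticket 3: finishes 2, weight 18, w·C = 36
Ticket 2: finishes 5, weight 12, w·C = 60
Ticket 4: finishes 10, weight 3, w·C = 30
Ticket 8: finishes 21, weight 2, w·C = 42
Ticket 9: finishes 36, weight 11, w·C = 396
Ticket 1: finishes 52, weight 17, w·C = 884
Ticket 6: finishes 69, weight 9, w·C = 621
Ticket 7: finishes 95, weight 1, w·C = 95
Ticket 5: finishes 122, weight 10, w·C = 1220
Sum = 36+60+30+42+396+884+621+95+1220 = 3384.

3384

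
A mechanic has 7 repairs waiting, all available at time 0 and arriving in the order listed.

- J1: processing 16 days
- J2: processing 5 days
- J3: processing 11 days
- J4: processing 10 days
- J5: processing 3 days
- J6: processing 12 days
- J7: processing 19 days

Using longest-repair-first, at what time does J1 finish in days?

35

LPT (decreasing processing time): J7 J1 J6 J3 J4 J2 J5.
J7: 0→19
J1: 19→35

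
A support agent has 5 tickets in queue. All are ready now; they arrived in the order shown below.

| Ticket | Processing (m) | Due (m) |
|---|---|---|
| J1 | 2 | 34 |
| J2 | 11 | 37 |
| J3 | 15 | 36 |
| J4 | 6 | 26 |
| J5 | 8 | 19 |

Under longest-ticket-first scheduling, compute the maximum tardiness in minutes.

LPT (decreasing processing time): J3 J2 J5 J4 J1.
J3: 0→15, due 36, tardiness 0
J2: 15→26, due 37, tardiness 0
J5: 26→34, due 19, tardiness 15
J4: 34→40, due 26, tardiness 14
J1: 40→42, due 34, tardiness 8
Maximum = 15.

15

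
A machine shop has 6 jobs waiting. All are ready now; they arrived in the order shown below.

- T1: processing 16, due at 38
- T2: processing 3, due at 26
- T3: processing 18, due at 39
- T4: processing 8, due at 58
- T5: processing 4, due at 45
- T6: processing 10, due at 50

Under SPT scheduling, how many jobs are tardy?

2

SPT (increasing processing time): T2 T5 T4 T6 T1 T3.
T2: 0→3, due 26, tardiness 0
T5: 3→7, due 45, tardiness 0
T4: 7→15, due 58, tardiness 0
T6: 15→25, due 50, tardiness 0
T1: 25→41, due 38, tardiness 3
T3: 41→59, due 39, tardiness 20
Late jobs: 2.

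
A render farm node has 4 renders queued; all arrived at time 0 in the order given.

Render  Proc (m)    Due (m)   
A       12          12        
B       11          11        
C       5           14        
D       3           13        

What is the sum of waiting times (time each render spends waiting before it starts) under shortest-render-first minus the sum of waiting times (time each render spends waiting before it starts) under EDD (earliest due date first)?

SPT (increasing processing time): D C B A.
D: waits 0, runs 0→3
C: waits 3, runs 3→8
B: waits 8, runs 8→19
A: waits 19, runs 19→31
Sum = 0+3+8+19 = 30.
EDD (increasing due date): B A D C.
B: waits 0, runs 0→11
A: waits 11, runs 11→23
D: waits 23, runs 23→26
C: waits 26, runs 26→31
Sum = 0+11+23+26 = 60.
Difference = 30 − 60 = -30.

-30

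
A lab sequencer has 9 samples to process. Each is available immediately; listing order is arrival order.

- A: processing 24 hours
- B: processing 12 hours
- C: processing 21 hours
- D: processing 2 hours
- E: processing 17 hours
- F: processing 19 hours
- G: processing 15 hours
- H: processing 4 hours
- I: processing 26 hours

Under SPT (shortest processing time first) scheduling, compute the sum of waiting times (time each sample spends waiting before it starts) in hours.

SPT (increasing processing time): D H B G E F C A I.
D: waits 0, runs 0→2
H: waits 2, runs 2→6
B: waits 6, runs 6→18
G: waits 18, runs 18→33
E: waits 33, runs 33→50
F: waits 50, runs 50→69
C: waits 69, runs 69→90
A: waits 90, runs 90→114
I: waits 114, runs 114→140
Sum = 0+2+6+18+33+50+69+90+114 = 382.

382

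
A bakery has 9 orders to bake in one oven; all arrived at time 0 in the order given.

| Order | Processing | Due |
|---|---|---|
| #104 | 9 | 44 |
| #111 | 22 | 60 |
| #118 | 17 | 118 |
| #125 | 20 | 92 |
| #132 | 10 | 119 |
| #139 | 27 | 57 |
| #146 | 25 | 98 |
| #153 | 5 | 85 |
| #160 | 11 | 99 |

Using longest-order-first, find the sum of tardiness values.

LPT (decreasing processing time): #139 #146 #111 #125 #118 #160 #132 #104 #153.
#139: 0→27, due 57, tardiness 0
#146: 27→52, due 98, tardiness 0
#111: 52→74, due 60, tardiness 14
#125: 74→94, due 92, tardiness 2
#118: 94→111, due 118, tardiness 0
#160: 111→122, due 99, tardiness 23
#132: 122→132, due 119, tardiness 13
#104: 132→141, due 44, tardiness 97
#153: 141→146, due 85, tardiness 61
Sum = 0+0+14+2+0+23+13+97+61 = 210.

210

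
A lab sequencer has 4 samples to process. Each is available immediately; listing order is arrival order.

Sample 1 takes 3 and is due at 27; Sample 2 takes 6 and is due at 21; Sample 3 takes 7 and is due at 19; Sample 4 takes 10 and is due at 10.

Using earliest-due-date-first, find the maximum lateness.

EDD (increasing due date): Sample 4 Sample 3 Sample 2 Sample 1.
Sample 4: 0→10, due 10, lateness 0
Sample 3: 10→17, due 19, lateness -2
Sample 2: 17→23, due 21, lateness 2
Sample 1: 23→26, due 27, lateness -1
Maximum = 2.

2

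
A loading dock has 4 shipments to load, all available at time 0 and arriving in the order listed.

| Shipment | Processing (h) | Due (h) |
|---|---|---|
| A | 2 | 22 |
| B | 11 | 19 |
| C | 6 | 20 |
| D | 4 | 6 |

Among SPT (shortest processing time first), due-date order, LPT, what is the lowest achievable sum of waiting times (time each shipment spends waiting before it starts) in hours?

20

SPT (increasing processing time): A D C B.
A: waits 0, runs 0→2
D: waits 2, runs 2→6
C: waits 6, runs 6→12
B: waits 12, runs 12→23
Sum = 0+2+6+12 = 20.
EDD (increasing due date): D B C A.
D: waits 0, runs 0→4
B: waits 4, runs 4→15
C: waits 15, runs 15→21
A: waits 21, runs 21→23
Sum = 0+4+15+21 = 40.
LPT (decreasing processing time): B C D A.
B: waits 0, runs 0→11
C: waits 11, runs 11→17
D: waits 17, runs 17→21
A: waits 21, runs 21→23
Sum = 0+11+17+21 = 49.
SPT 20, EDD 40, LPT 49 → minimum 20.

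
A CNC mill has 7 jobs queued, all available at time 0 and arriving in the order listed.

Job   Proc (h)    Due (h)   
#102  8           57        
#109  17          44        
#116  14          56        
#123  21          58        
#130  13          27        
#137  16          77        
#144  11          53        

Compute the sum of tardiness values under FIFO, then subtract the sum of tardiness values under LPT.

FIFO (arrival order): #102 #109 #116 #123 #130 #137 #144.
#102: 0→8, due 57, tardiness 0
#109: 8→25, due 44, tardiness 0
#116: 25→39, due 56, tardiness 0
#123: 39→60, due 58, tardiness 2
#130: 60→73, due 27, tardiness 46
#137: 73→89, due 77, tardiness 12
#144: 89→100, due 53, tardiness 47
Sum = 0+0+0+2+46+12+47 = 107.
LPT (decreasing processing time): #123 #109 #137 #116 #130 #144 #102.
#123: 0→21, due 58, tardiness 0
#109: 21→38, due 44, tardiness 0
#137: 38→54, due 77, tardiness 0
#116: 54→68, due 56, tardiness 12
#130: 68→81, due 27, tardiness 54
#144: 81→92, due 53, tardiness 39
#102: 92→100, due 57, tardiness 43
Sum = 0+0+0+12+54+39+43 = 148.
Difference = 107 − 148 = -41.

-41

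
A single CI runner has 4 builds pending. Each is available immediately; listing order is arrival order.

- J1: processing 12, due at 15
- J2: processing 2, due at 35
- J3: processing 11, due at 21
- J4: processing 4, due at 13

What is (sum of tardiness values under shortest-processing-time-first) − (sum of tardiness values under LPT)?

SPT (increasing processing time): J2 J4 J3 J1.
J2: 0→2, due 35, tardiness 0
J4: 2→6, due 13, tardiness 0
J3: 6→17, due 21, tardiness 0
J1: 17→29, due 15, tardiness 14
Sum = 0+0+0+14 = 14.
LPT (decreasing processing time): J1 J3 J4 J2.
J1: 0→12, due 15, tardiness 0
J3: 12→23, due 21, tardiness 2
J4: 23→27, due 13, tardiness 14
J2: 27→29, due 35, tardiness 0
Sum = 0+2+14+0 = 16.
Difference = 14 − 16 = -2.

-2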